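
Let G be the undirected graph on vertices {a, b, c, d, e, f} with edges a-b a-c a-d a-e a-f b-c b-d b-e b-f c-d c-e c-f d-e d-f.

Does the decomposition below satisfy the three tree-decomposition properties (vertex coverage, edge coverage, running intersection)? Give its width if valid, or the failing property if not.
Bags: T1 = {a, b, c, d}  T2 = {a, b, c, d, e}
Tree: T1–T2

No — vertex f appears in no bag.

A tree decomposition must satisfy three properties: every vertex lies in some bag; for every edge, both endpoints lie together in some bag; and for every vertex, the bags containing it form a connected subtree. Here vertex f appears in no bag, so the decomposition is invalid.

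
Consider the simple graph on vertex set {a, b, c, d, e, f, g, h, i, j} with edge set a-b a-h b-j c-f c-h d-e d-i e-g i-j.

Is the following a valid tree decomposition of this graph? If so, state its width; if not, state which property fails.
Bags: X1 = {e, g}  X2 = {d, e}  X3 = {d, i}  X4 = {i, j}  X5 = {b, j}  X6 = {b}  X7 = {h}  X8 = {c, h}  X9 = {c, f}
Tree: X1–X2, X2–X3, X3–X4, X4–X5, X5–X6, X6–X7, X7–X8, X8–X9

No — vertex a appears in no bag.

A tree decomposition must satisfy three properties: every vertex lies in some bag; for every edge, both endpoints lie together in some bag; and for every vertex, the bags containing it form a connected subtree. Here vertex a appears in no bag, so the decomposition is invalid.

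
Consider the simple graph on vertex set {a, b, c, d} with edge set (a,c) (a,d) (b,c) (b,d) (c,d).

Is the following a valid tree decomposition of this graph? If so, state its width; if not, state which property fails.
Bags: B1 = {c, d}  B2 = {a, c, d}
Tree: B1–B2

A tree decomposition must satisfy three properties: every vertex lies in some bag; for every edge, both endpoints lie together in some bag; and for every vertex, the bags containing it form a connected subtree. Here vertex b appears in no bag, so the decomposition is invalid.

No — vertex b appears in no bag.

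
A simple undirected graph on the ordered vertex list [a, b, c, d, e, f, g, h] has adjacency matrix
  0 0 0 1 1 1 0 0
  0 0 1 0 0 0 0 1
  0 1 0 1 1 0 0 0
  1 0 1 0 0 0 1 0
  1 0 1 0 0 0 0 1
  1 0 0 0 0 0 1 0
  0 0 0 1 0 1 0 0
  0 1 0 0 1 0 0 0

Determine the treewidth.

A width-2 tree decomposition is:
Bags: B1 = {d, f, g}  B2 = {a, d, f}  B3 = {a, c, d}  B4 = {a, c, e}  B5 = {b, c, e}  B6 = {b, e, h}
Tree: B1–B2, B2–B3, B3–B4, B4–B5, B5–B6
Each bag holds 3 vertices, so the decomposition has width 2, which upper-bounds the treewidth. Since g–f–a–d–g is a cycle in G, G is not acyclic. Forests are exactly the graphs of treewidth ≤ 1, so tw(G) ≥ 2. The upper and lower bounds meet at 2, so that is the treewidth.

2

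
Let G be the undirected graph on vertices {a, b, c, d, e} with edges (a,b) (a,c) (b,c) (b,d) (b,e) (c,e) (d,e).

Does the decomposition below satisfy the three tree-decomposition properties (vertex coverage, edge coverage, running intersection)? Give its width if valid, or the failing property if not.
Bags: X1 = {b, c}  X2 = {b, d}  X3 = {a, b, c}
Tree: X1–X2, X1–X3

A tree decomposition must satisfy three properties: every vertex lies in some bag; for every edge, both endpoints lie together in some bag; and for every vertex, the bags containing it form a connected subtree. Here vertex e appears in no bag, so the decomposition is invalid.

No — vertex e appears in no bag.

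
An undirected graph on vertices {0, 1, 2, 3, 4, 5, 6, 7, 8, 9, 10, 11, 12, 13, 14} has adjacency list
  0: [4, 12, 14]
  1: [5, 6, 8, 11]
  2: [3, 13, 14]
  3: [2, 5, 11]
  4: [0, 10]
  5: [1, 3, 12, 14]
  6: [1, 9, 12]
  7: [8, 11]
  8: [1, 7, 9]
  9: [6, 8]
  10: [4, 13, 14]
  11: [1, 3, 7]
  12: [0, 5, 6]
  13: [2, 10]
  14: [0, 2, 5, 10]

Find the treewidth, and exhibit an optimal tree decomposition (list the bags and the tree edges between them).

The largest bag has 4 vertices, giving width 3; this decomposition certifies tw(G) ≤ 3. For the lower bound: the 4 vertex sets {7,8,9}, {6}, {1}, {3,5,11,12} are disjoint, each induces a connected subgraph, and every pair is joined by at least one edge of G. Contracting each set to a single vertex therefore yields K_{4} as a minor, and since treewidth is minor-monotone, tw(G) ≥ tw(K_{4}) = 3. Therefore the treewidth is 3.

Treewidth 3.
One such decomposition:
Bags: B1 = {6, 7, 8, 9}  B2 = {1, 6, 7, 8}  B3 = {1, 6, 7, 11}  B4 = {1, 6, 11, 12}  B5 = {1, 5, 11, 12}  B6 = {3, 5, 11, 12}  B7 = {0, 3, 5, 12}  B8 = {0, 3, 5, 14}  B9 = {0, 2, 3, 14}  B10 = {0, 2, 4, 14}  B11 = {2, 4, 10, 14}  B12 = {2, 4, 10, 13}
Tree: B1–B2, B2–B3, B3–B4, B4–B5, B5–B6, B6–B7, B7–B8, B8–B9, B9–B10, B10–B11, B11–B12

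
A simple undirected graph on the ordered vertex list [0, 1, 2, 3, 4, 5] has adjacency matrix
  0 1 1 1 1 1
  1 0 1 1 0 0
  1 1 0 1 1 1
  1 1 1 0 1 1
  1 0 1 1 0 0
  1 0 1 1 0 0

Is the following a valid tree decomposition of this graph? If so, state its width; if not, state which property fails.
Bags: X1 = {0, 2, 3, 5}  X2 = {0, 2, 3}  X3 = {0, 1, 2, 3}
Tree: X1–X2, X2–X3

A tree decomposition must satisfy three properties: every vertex lies in some bag; for every edge, both endpoints lie together in some bag; and for every vertex, the bags containing it form a connected subtree. Here vertex 4 appears in no bag, so the decomposition is invalid.

No — vertex 4 appears in no bag.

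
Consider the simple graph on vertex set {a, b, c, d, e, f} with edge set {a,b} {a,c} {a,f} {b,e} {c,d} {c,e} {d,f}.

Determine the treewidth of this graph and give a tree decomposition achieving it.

The largest bag has 3 vertices, giving width 2; this decomposition certifies tw(G) ≤ 2. Since b–e–c–a–b is a cycle in G, G is not acyclic. Forests are exactly the graphs of treewidth ≤ 1, so tw(G) ≥ 2. The upper and lower bounds meet at 2, so that is the treewidth.

Treewidth 2.
One optimal decomposition is:
Bags: B1 = {a, b, e}  B2 = {a, c, e}  B3 = {a, c, f}  B4 = {c, d, f}
Tree: B1–B2, B2–B3, B3–B4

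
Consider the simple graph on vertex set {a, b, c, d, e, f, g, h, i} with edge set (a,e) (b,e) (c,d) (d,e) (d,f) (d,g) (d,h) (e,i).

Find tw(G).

A width-1 tree decomposition is:
Bags: B1 = {d, e}  B2 = {d, g}  B3 = {d, f}  B4 = {a, e}  B5 = {c, d}  B6 = {b, e}  B7 = {d, h}  B8 = {e, i}
Tree: B1–B2, B2–B3, B1–B4, B1–B5, B1–B6, B2–B7, B1–B8
Each bag holds 2 vertices, so the decomposition has width 1, which upper-bounds the treewidth. Since G has at least one edge (e.g. d–e), it is not an edgeless graph, so tw(G) ≥ 1. The upper and lower bounds meet at 1, so that is the treewidth.

1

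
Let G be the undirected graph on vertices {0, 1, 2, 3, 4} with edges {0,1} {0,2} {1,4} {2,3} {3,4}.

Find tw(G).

A width-2 tree decomposition is:
Bags: B1 = {0, 2, 3}  B2 = {0, 1, 3}  B3 = {1, 3, 4}
Tree: B1–B2, B2–B3
Each bag holds 3 vertices, so the decomposition has width 2, which upper-bounds the treewidth. The edges 3–2–0–1–4–3 form a cycle, so G is not a tree and its treewidth is at least 2. The upper and lower bounds meet at 2, so that is the treewidth.

2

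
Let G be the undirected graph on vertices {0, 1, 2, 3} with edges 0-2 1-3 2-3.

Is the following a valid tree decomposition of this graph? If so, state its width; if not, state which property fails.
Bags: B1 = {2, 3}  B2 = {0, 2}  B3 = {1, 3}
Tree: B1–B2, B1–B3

Yes; width 1.

Vertex coverage: the bags together contain {0, 1, 2, 3}, the full vertex set. Edge coverage: each edge of G has both endpoints in at least one bag. Running intersection: for every vertex, the bags containing it form a connected subtree. All three properties hold, so this is a valid tree decomposition of width max|bag| − 1 = 1, and hence tw(G) ≤ 1.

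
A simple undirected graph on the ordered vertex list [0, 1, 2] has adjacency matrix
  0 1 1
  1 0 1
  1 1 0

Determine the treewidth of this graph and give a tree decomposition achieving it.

With just one bag of size 3, the width is 3 − 1 = 2, so tw(G) ≤ 2. For the lower bound, the 3 vertices {0, 1, 2} are pairwise adjacent, and any tree decomposition puts a clique entirely inside one bag — forcing width ≥ 2. Hence tw(G) = 2 exactly.

Treewidth 2.
One optimal decomposition is:
Bags: B1 = {0, 1, 2}
Tree: (single bag)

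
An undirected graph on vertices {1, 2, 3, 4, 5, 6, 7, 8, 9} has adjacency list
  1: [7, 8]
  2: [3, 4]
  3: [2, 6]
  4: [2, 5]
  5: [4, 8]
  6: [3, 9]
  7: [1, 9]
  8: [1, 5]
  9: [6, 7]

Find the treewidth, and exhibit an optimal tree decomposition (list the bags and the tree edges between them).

Each bag holds 3 vertices, so the decomposition has width 2, which upper-bounds the treewidth. For the lower bound, G contains the cycle 3–6–9–7–1–8–5–4–2–3, so G is not a forest; only forests have treewidth ≤ 1, hence tw(G) ≥ 2. Therefore the treewidth is 2.

Treewidth 2.
One such decomposition:
Bags: B1 = {3, 6, 9}  B2 = {3, 7, 9}  B3 = {1, 3, 7}  B4 = {1, 3, 8}  B5 = {3, 5, 8}  B6 = {3, 4, 5}  B7 = {2, 3, 4}
Tree: B1–B2, B2–B3, B3–B4, B4–B5, B5–B6, B6–B7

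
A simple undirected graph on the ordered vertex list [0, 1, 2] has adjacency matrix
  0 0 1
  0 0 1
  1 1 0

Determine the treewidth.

A width-1 tree decomposition is:
Bags: B1 = {0, 2}  B2 = {1, 2}
Tree: B1–B2
Every bag has size at most 2, so the width is 2 − 1 = 1 and tw(G) ≤ 1. Any graph with an edge has treewidth ≥ 1, and G has the edge 0–2. Combining the bounds, tw(G) = 1.

1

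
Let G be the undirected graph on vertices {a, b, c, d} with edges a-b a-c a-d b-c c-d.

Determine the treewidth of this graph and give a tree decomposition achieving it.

Treewidth 2.
One optimal decomposition is:
Bags: B1 = {a, b, c}  B2 = {a, c, d}
Tree: B1–B2

Each bag holds 3 vertices, so the decomposition has width 2, which upper-bounds the treewidth. Conversely, {a, c, d} is a clique of size 3, and the vertices of any clique must share a bag in every tree decomposition; so some bag has ≥ 3 vertices and tw(G) ≥ 2. Combining the bounds, tw(G) = 2.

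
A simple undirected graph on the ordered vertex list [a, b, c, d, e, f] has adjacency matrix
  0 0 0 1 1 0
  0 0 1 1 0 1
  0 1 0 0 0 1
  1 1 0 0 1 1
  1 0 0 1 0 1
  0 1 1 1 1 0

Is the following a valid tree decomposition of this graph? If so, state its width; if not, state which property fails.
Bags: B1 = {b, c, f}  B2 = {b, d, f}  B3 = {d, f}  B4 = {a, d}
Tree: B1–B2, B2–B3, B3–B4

No — vertex e appears in no bag.

A tree decomposition must satisfy three properties: every vertex lies in some bag; for every edge, both endpoints lie together in some bag; and for every vertex, the bags containing it form a connected subtree. Here vertex e appears in no bag, so the decomposition is invalid.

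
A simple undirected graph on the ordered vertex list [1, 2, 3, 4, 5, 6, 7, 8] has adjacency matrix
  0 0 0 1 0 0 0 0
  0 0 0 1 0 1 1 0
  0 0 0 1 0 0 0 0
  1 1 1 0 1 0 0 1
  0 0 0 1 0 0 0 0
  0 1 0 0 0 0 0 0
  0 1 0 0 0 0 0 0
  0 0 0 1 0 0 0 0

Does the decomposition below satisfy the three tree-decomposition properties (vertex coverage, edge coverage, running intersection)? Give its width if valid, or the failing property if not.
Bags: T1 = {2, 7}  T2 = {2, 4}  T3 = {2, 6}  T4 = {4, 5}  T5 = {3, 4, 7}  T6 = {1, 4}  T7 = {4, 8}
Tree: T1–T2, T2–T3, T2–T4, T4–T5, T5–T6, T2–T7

A tree decomposition must satisfy three properties: every vertex lies in some bag; for every edge, both endpoints lie together in some bag; and for every vertex, the bags containing it form a connected subtree. Here bags containing vertex 7 are not connected in the tree, so the decomposition is invalid.

No — bags containing vertex 7 are not connected in the tree.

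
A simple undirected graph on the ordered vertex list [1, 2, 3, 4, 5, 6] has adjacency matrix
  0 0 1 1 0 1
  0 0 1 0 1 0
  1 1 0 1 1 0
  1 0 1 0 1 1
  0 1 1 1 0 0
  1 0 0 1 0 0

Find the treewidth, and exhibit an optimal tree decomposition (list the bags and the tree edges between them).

Every bag has size at most 3, so the width is 3 − 1 = 2 and tw(G) ≤ 2. Conversely, {2, 3, 5} is a clique of size 3, and the vertices of any clique must share a bag in every tree decomposition; so some bag has ≥ 3 vertices and tw(G) ≥ 2. Combining the bounds, tw(G) = 2.

Treewidth 2.
Bags: B1 = {1, 3, 4}  B2 = {3, 4, 5}  B3 = {2, 3, 5}  B4 = {1, 4, 6}
Tree: B1–B2, B2–B3, B1–B4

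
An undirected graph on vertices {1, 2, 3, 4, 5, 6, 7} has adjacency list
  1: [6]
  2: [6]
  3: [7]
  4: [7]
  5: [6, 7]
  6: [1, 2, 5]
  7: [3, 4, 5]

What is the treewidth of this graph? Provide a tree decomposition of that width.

Treewidth 1.
Bags: B1 = {4, 7}  B2 = {5, 7}  B3 = {5, 6}  B4 = {1, 6}  B5 = {2, 6}  B6 = {3, 7}
Tree: B1–B2, B2–B3, B3–B4, B3–B5, B1–B6

The largest bag has 2 vertices, giving width 1; this decomposition certifies tw(G) ≤ 1. Since G has at least one edge (e.g. 4–7), it is not an edgeless graph, so tw(G) ≥ 1. The upper and lower bounds meet at 1, so that is the treewidth.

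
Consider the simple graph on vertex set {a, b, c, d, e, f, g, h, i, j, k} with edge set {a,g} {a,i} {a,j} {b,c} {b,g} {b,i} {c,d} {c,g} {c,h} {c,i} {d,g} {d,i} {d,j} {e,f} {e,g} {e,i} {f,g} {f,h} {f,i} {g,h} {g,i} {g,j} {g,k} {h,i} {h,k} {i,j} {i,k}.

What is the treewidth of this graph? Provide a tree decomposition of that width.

Every bag has size at most 4, so the width is 4 − 1 = 3 and tw(G) ≤ 3. For the lower bound, the 4 vertices {d, g, i, j} are pairwise adjacent, and any tree decomposition puts a clique entirely inside one bag — forcing width ≥ 3. Combining the bounds, tw(G) = 3.

Treewidth 3.
One such decomposition:
Bags: B1 = {c, g, h, i}  B2 = {c, d, g, i}  B3 = {f, g, h, i}  B4 = {d, g, i, j}  B5 = {a, g, i, j}  B6 = {g, h, i, k}  B7 = {b, c, g, i}  B8 = {e, f, g, i}
Tree: B1–B2, B1–B3, B2–B4, B4–B5, B3–B6, B1–B7, B3–B8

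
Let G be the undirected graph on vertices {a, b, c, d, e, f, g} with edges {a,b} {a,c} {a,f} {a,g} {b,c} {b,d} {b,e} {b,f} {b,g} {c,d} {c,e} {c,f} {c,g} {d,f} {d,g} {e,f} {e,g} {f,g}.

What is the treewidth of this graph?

4

A width-4 tree decomposition is:
Bags: B1 = {a, b, c, f, g}  B2 = {b, c, d, f, g}  B3 = {b, c, e, f, g}
Tree: B1–B2, B2–B3
Every bag has size at most 5, so the width is 5 − 1 = 4 and tw(G) ≤ 4. Conversely, {b, c, d, f, g} is a clique of size 5, and the vertices of any clique must share a bag in every tree decomposition; so some bag has ≥ 5 vertices and tw(G) ≥ 4. The upper and lower bounds meet at 4, so that is the treewidth.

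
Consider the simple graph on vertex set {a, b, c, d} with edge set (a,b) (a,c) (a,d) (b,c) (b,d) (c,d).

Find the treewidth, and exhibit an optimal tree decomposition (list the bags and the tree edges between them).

Treewidth 3.
Bags: B1 = {a, b, c, d}
Tree: (single bag)

With just one bag of size 4, the width is 4 − 1 = 3, so tw(G) ≤ 3. On the other hand G contains the 4-clique {a, b, c, d}. A clique must lie in a single bag of any decomposition, so no decomposition can have width below 3. Combining the bounds, tw(G) = 3.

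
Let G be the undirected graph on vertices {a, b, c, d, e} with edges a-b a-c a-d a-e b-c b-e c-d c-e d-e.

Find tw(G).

A width-3 tree decomposition is:
Bags: B1 = {a, c, d, e}  B2 = {a, b, c, e}
Tree: B1–B2
The largest bag has 4 vertices, giving width 3; this decomposition certifies tw(G) ≤ 3. On the other hand G contains the 4-clique {a, c, d, e}. A clique must lie in a single bag of any decomposition, so no decomposition can have width below 3. Combining the bounds, tw(G) = 3.

3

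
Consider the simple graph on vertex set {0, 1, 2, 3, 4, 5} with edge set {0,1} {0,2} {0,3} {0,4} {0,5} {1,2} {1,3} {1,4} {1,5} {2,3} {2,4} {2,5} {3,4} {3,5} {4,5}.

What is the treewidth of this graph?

A width-5 tree decomposition is:
Bags: B1 = {0, 1, 2, 3, 4, 5}
Tree: (single bag)
A single bag containing all 6 vertices is trivially a valid decomposition of width 5. On the other hand G contains the 6-clique {0, 1, 2, 3, 4, 5}. A clique must lie in a single bag of any decomposition, so no decomposition can have width below 5. Combining the bounds, tw(G) = 5.

5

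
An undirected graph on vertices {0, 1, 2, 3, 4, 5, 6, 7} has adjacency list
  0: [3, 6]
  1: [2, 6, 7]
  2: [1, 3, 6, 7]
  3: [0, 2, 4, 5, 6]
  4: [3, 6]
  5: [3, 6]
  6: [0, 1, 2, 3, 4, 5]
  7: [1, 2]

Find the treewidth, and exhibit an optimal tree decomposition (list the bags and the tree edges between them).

Treewidth 2.
Bags: B1 = {0, 3, 6}  B2 = {2, 3, 6}  B3 = {1, 2, 6}  B4 = {3, 5, 6}  B5 = {1, 2, 7}  B6 = {3, 4, 6}
Tree: B1–B2, B2–B3, B1–B4, B3–B5, B4–B6

Each bag holds 3 vertices, so the decomposition has width 2, which upper-bounds the treewidth. For the lower bound, the 3 vertices {1, 2, 6} are pairwise adjacent, and any tree decomposition puts a clique entirely inside one bag — forcing width ≥ 2. Hence tw(G) = 2 exactly.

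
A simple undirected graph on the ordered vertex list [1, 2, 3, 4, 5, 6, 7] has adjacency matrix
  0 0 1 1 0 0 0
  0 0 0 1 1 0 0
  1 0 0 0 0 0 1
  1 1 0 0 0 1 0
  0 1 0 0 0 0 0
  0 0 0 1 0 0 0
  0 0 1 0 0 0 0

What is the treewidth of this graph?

1

A width-1 tree decomposition is:
Bags: B1 = {1, 4}  B2 = {1, 3}  B3 = {2, 4}  B4 = {3, 7}  B5 = {4, 6}  B6 = {2, 5}
Tree: B1–B2, B1–B3, B2–B4, B3–B5, B3–B6
Every bag has size at most 2, so the width is 2 − 1 = 1 and tw(G) ≤ 1. G has an edge, so its treewidth is at least 1. Hence tw(G) = 1 exactly.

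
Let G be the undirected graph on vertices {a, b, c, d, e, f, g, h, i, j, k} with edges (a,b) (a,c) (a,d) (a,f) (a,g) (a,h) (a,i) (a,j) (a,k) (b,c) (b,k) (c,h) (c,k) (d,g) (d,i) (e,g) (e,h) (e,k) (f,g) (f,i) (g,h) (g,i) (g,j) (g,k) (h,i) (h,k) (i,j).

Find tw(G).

3

A width-3 tree decomposition is:
Bags: B1 = {a, g, h, i}  B2 = {a, d, g, i}  B3 = {a, g, h, k}  B4 = {a, c, h, k}  B5 = {a, g, i, j}  B6 = {e, g, h, k}  B7 = {a, f, g, i}  B8 = {a, b, c, k}
Tree: B1–B2, B1–B3, B3–B4, B1–B5, B3–B6, B5–B7, B4–B8
The largest bag has 4 vertices, giving width 3; this decomposition certifies tw(G) ≤ 3. Conversely, {e, g, h, k} is a clique of size 4, and the vertices of any clique must share a bag in every tree decomposition; so some bag has ≥ 4 vertices and tw(G) ≥ 3. Hence tw(G) = 3 exactly.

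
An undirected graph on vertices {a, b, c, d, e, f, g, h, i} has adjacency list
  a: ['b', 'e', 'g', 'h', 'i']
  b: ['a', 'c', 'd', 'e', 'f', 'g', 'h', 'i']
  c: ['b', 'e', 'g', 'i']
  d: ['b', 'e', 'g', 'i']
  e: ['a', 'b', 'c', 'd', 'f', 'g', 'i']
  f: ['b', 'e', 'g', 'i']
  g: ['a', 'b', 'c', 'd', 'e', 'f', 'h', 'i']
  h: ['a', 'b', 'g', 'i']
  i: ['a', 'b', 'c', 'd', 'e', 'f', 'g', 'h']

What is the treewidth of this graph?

A width-4 tree decomposition is:
Bags: B1 = {b, c, e, g, i}  B2 = {a, b, e, g, i}  B3 = {b, d, e, g, i}  B4 = {b, e, f, g, i}  B5 = {a, b, g, h, i}
Tree: B1–B2, B1–B3, B2–B4, B2–B5
The largest bag has 5 vertices, giving width 4; this decomposition certifies tw(G) ≤ 4. On the other hand G contains the 5-clique {b, d, e, g, i}. A clique must lie in a single bag of any decomposition, so no decomposition can have width below 4. Therefore the treewidth is 4.

4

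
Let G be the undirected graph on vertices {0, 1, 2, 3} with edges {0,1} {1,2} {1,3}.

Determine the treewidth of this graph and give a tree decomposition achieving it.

Treewidth 1.
One such decomposition:
Bags: B1 = {1, 2}  B2 = {1, 3}  B3 = {0, 1}
Tree: B1–B2, B2–B3

The largest bag has 2 vertices, giving width 1; this decomposition certifies tw(G) ≤ 1. G has an edge, so its treewidth is at least 1. Combining the bounds, tw(G) = 1.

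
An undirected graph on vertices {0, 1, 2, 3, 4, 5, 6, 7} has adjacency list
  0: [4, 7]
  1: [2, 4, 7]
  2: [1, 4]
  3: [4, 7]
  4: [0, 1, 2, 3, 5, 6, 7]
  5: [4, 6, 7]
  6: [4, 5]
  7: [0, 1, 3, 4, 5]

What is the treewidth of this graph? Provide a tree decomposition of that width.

Treewidth 2.
One optimal decomposition is:
Bags: B1 = {3, 4, 7}  B2 = {0, 4, 7}  B3 = {4, 5, 7}  B4 = {1, 4, 7}  B5 = {1, 2, 4}  B6 = {4, 5, 6}
Tree: B1–B2, B2–B3, B1–B4, B4–B5, B3–B6

Each bag holds 3 vertices, so the decomposition has width 2, which upper-bounds the treewidth. For the lower bound, the 3 vertices {1, 2, 4} are pairwise adjacent, and any tree decomposition puts a clique entirely inside one bag — forcing width ≥ 2. Therefore the treewidth is 2.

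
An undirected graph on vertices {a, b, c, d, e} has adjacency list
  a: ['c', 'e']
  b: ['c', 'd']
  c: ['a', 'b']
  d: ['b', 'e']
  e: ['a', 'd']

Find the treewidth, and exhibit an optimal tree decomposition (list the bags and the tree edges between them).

Treewidth 2.
One optimal decomposition is:
Bags: B1 = {a, d, e}  B2 = {a, b, d}  B3 = {a, b, c}
Tree: B1–B2, B2–B3

Each bag holds 3 vertices, so the decomposition has width 2, which upper-bounds the treewidth. The edges a–e–d–b–c–a form a cycle, so G is not a tree and its treewidth is at least 2. Hence tw(G) = 2 exactly.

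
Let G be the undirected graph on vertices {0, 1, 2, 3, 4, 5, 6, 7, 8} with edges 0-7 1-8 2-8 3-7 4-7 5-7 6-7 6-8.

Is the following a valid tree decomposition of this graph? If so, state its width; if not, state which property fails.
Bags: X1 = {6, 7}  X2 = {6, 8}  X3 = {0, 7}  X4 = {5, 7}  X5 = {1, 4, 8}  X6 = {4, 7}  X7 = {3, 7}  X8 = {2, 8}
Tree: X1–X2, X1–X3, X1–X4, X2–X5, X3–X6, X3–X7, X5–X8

No — bags containing vertex 4 are not connected in the tree.

A tree decomposition must satisfy three properties: every vertex lies in some bag; for every edge, both endpoints lie together in some bag; and for every vertex, the bags containing it form a connected subtree. Here bags containing vertex 4 are not connected in the tree, so the decomposition is invalid.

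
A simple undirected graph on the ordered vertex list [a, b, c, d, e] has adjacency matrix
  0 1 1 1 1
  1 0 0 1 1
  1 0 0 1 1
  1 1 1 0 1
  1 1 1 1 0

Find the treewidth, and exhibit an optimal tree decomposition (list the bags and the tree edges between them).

Treewidth 3.
Bags: B1 = {a, b, d, e}  B2 = {a, c, d, e}
Tree: B1–B2

Each bag holds 4 vertices, so the decomposition has width 3, which upper-bounds the treewidth. For the lower bound, the 4 vertices {a, c, d, e} are pairwise adjacent, and any tree decomposition puts a clique entirely inside one bag — forcing width ≥ 3. The upper and lower bounds meet at 3, so that is the treewidth.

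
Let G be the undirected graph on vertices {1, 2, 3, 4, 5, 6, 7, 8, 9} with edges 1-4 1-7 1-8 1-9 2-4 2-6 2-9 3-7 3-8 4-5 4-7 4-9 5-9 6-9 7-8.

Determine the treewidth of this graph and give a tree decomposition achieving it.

Treewidth 2.
Bags: B1 = {2, 4, 9}  B2 = {1, 4, 9}  B3 = {4, 5, 9}  B4 = {1, 4, 7}  B5 = {2, 6, 9}  B6 = {1, 7, 8}  B7 = {3, 7, 8}
Tree: B1–B2, B1–B3, B2–B4, B1–B5, B4–B6, B6–B7

Each bag holds 3 vertices, so the decomposition has width 2, which upper-bounds the treewidth. On the other hand G contains the 3-clique {1, 7, 8}. A clique must lie in a single bag of any decomposition, so no decomposition can have width below 2. Combining the bounds, tw(G) = 2.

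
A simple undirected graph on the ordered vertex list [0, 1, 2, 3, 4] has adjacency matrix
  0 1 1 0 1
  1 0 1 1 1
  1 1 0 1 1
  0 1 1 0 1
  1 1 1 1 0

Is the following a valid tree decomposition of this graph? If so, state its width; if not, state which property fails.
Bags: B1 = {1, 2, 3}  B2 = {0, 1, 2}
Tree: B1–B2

A tree decomposition must satisfy three properties: every vertex lies in some bag; for every edge, both endpoints lie together in some bag; and for every vertex, the bags containing it form a connected subtree. Here vertex 4 appears in no bag, so the decomposition is invalid.

No — vertex 4 appears in no bag.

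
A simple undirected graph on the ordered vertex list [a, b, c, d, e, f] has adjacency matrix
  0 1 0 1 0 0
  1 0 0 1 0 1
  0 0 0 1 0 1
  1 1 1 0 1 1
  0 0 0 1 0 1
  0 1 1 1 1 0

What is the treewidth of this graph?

A width-2 tree decomposition is:
Bags: B1 = {b, d, f}  B2 = {c, d, f}  B3 = {d, e, f}  B4 = {a, b, d}
Tree: B1–B2, B2–B3, B1–B4
Every bag has size at most 3, so the width is 3 − 1 = 2 and tw(G) ≤ 2. On the other hand G contains the 3-clique {a, b, d}. A clique must lie in a single bag of any decomposition, so no decomposition can have width below 2. Hence tw(G) = 2 exactly.

2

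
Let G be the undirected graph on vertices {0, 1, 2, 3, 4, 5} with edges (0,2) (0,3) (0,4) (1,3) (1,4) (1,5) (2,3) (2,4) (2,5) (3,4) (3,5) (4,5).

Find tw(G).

3

A width-3 tree decomposition is:
Bags: B1 = {1, 3, 4, 5}  B2 = {2, 3, 4, 5}  B3 = {0, 2, 3, 4}
Tree: B1–B2, B2–B3
Every bag has size at most 4, so the width is 4 − 1 = 3 and tw(G) ≤ 3. On the other hand G contains the 4-clique {1, 3, 4, 5}. A clique must lie in a single bag of any decomposition, so no decomposition can have width below 3. Therefore the treewidth is 3.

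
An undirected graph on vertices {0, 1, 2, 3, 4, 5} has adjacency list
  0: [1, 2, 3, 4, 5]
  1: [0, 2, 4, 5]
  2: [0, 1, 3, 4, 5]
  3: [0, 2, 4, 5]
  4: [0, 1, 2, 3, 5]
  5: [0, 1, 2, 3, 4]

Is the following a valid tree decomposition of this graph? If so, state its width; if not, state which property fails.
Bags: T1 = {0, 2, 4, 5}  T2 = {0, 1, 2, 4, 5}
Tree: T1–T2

A tree decomposition must satisfy three properties: every vertex lies in some bag; for every edge, both endpoints lie together in some bag; and for every vertex, the bags containing it form a connected subtree. Here vertex 3 appears in no bag, so the decomposition is invalid.

No — vertex 3 appears in no bag.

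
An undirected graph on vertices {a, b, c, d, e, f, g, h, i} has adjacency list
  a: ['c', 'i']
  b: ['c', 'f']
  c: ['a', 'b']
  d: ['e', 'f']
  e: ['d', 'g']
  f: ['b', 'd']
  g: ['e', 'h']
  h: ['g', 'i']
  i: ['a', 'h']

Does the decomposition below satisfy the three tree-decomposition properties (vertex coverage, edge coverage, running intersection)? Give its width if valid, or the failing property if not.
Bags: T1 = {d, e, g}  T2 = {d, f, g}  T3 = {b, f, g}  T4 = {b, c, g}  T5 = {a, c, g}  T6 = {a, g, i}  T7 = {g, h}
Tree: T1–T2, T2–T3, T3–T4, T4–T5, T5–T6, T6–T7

No — edge (i,h) lies in no bag.

A tree decomposition must satisfy three properties: every vertex lies in some bag; for every edge, both endpoints lie together in some bag; and for every vertex, the bags containing it form a connected subtree. Here edge (i,h) lies in no bag, so the decomposition is invalid.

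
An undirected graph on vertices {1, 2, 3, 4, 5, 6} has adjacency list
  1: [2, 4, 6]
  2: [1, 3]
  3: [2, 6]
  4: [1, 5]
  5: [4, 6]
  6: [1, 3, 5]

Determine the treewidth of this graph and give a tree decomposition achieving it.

The largest bag has 3 vertices, giving width 2; this decomposition certifies tw(G) ≤ 2. Since 4–5–6–1–4 is a cycle in G, G is not acyclic. Forests are exactly the graphs of treewidth ≤ 1, so tw(G) ≥ 2. Combining the bounds, tw(G) = 2.

Treewidth 2.
One such decomposition:
Bags: B1 = {1, 4, 5}  B2 = {1, 5, 6}  B3 = {1, 2, 6}  B4 = {2, 3, 6}
Tree: B1–B2, B2–B3, B3–B4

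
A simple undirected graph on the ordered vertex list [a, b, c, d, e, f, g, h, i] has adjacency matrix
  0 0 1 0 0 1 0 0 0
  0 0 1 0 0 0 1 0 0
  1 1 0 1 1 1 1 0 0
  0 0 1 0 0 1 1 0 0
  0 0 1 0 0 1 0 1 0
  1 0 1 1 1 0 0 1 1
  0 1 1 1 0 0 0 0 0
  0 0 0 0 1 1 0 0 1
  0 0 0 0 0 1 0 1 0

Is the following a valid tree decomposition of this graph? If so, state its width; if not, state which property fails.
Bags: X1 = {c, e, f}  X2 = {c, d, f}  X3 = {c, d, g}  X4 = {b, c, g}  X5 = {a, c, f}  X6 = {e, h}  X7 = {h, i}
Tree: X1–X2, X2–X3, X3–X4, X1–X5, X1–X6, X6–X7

No — edge (f,h) lies in no bag.

A tree decomposition must satisfy three properties: every vertex lies in some bag; for every edge, both endpoints lie together in some bag; and for every vertex, the bags containing it form a connected subtree. Here edge (f,h) lies in no bag, so the decomposition is invalid.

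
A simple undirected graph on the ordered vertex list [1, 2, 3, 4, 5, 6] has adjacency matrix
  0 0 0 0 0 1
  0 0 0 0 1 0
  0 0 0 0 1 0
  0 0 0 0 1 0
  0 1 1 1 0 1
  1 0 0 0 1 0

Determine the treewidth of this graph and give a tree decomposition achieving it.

Each bag holds 2 vertices, so the decomposition has width 1, which upper-bounds the treewidth. G has an edge, so its treewidth is at least 1. The upper and lower bounds meet at 1, so that is the treewidth.

Treewidth 1.
Bags: B1 = {4, 5}  B2 = {3, 5}  B3 = {2, 5}  B4 = {5, 6}  B5 = {1, 6}
Tree: B1–B2, B1–B3, B3–B4, B4–B5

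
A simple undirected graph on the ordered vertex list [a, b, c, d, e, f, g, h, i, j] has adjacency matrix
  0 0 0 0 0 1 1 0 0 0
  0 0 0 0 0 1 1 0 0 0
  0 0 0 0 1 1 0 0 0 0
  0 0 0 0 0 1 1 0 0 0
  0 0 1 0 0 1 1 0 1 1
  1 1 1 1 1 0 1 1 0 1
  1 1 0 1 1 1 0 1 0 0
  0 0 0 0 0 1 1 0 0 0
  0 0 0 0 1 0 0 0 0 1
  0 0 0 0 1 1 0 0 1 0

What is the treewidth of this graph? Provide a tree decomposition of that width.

Every bag has size at most 3, so the width is 3 − 1 = 2 and tw(G) ≤ 2. Conversely, {d, f, g} is a clique of size 3, and the vertices of any clique must share a bag in every tree decomposition; so some bag has ≥ 3 vertices and tw(G) ≥ 2. Combining the bounds, tw(G) = 2.

Treewidth 2.
Bags: B1 = {c, e, f}  B2 = {e, f, g}  B3 = {e, f, j}  B4 = {b, f, g}  B5 = {d, f, g}  B6 = {e, i, j}  B7 = {f, g, h}  B8 = {a, f, g}
Tree: B1–B2, B2–B3, B2–B4, B2–B5, B3–B6, B4–B7, B7–B8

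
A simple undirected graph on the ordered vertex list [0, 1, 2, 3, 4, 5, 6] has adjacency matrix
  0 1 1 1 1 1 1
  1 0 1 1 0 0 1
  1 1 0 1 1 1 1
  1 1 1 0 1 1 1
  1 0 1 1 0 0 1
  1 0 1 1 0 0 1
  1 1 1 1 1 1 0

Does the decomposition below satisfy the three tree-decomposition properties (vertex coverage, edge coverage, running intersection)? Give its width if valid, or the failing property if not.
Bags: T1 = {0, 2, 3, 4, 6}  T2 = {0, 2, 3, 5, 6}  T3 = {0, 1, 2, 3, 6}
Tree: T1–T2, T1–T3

Every vertex of G appears in some bag (union = {0, 1, 2, 3, 4, 5, 6}); every edge is covered by a bag; and for each vertex v the set of bags containing v is connected in the bag tree. The decomposition is therefore valid. The largest bag has 5 vertices, so the width is 4.

Yes; width 4.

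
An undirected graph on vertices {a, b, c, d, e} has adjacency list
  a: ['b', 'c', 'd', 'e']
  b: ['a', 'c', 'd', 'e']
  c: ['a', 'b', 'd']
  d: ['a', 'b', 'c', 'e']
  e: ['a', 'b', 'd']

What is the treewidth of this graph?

3

A width-3 tree decomposition is:
Bags: B1 = {a, b, c, d}  B2 = {a, b, d, e}
Tree: B1–B2
The largest bag has 4 vertices, giving width 3; this decomposition certifies tw(G) ≤ 3. Conversely, {a, b, d, e} is a clique of size 4, and the vertices of any clique must share a bag in every tree decomposition; so some bag has ≥ 4 vertices and tw(G) ≥ 3. Therefore the treewidth is 3.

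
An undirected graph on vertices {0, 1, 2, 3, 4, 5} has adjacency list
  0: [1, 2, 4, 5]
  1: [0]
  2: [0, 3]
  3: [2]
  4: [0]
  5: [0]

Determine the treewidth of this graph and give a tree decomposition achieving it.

Each bag holds 2 vertices, so the decomposition has width 1, which upper-bounds the treewidth. Since G has at least one edge (e.g. 1–0), it is not an edgeless graph, so tw(G) ≥ 1. The upper and lower bounds meet at 1, so that is the treewidth.

Treewidth 1.
One such decomposition:
Bags: B1 = {0, 1}  B2 = {0, 2}  B3 = {2, 3}  B4 = {0, 5}  B5 = {0, 4}
Tree: B1–B2, B2–B3, B1–B4, B2–B5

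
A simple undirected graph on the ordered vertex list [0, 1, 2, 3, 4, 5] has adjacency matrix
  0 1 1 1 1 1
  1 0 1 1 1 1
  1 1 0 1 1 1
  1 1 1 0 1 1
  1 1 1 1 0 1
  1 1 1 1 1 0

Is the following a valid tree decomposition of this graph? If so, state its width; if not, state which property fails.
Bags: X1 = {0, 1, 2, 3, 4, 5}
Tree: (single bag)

Yes; width 5.

Checking the three conditions: (i) the bags cover all of {0, 1, 2, 3, 4, 5}; (ii) for each edge, some bag contains both endpoints; (iii) the bags containing any fixed vertex form a subtree. All hold, so the decomposition is valid with width 6 − 1 = 5.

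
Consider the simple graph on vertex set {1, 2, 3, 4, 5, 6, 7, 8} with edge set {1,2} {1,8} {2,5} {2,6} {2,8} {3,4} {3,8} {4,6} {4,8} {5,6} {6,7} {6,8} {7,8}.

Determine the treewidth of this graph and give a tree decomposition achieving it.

Every bag has size at most 3, so the width is 3 − 1 = 2 and tw(G) ≤ 2. For the lower bound, the 3 vertices {1, 2, 8} are pairwise adjacent, and any tree decomposition puts a clique entirely inside one bag — forcing width ≥ 2. Therefore the treewidth is 2.

Treewidth 2.
One optimal decomposition is:
Bags: B1 = {4, 6, 8}  B2 = {2, 6, 8}  B3 = {1, 2, 8}  B4 = {2, 5, 6}  B5 = {6, 7, 8}  B6 = {3, 4, 8}
Tree: B1–B2, B2–B3, B2–B4, B1–B5, B1–B6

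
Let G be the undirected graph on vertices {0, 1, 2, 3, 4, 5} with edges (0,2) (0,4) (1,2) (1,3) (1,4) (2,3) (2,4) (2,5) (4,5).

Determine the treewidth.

2

A width-2 tree decomposition is:
Bags: B1 = {2, 4, 5}  B2 = {1, 2, 4}  B3 = {1, 2, 3}  B4 = {0, 2, 4}
Tree: B1–B2, B2–B3, B2–B4
The largest bag has 3 vertices, giving width 2; this decomposition certifies tw(G) ≤ 2. Conversely, {1, 2, 3} is a clique of size 3, and the vertices of any clique must share a bag in every tree decomposition; so some bag has ≥ 3 vertices and tw(G) ≥ 2. Hence tw(G) = 2 exactly.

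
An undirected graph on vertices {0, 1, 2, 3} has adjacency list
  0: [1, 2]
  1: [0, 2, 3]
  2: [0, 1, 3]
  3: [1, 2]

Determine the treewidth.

A width-2 tree decomposition is:
Bags: B1 = {1, 2, 3}  B2 = {0, 1, 2}
Tree: B1–B2
Each bag holds 3 vertices, so the decomposition has width 2, which upper-bounds the treewidth. On the other hand G contains the 3-clique {0, 1, 2}. A clique must lie in a single bag of any decomposition, so no decomposition can have width below 2. Therefore the treewidth is 2.

2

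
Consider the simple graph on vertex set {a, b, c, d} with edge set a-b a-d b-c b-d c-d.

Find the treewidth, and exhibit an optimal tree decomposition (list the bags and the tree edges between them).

The largest bag has 3 vertices, giving width 2; this decomposition certifies tw(G) ≤ 2. On the other hand G contains the 3-clique {b, c, d}. A clique must lie in a single bag of any decomposition, so no decomposition can have width below 2. Hence tw(G) = 2 exactly.

Treewidth 2.
One such decomposition:
Bags: B1 = {a, b, d}  B2 = {b, c, d}
Tree: B1–B2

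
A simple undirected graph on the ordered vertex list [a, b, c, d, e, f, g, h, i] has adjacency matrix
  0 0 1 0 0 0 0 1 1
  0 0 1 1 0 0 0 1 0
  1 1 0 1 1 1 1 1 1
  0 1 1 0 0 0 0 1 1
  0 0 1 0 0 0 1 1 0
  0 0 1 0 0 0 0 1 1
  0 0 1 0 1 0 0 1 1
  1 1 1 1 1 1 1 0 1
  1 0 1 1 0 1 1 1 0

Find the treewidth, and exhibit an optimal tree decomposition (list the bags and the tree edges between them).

The largest bag has 4 vertices, giving width 3; this decomposition certifies tw(G) ≤ 3. On the other hand G contains the 4-clique {c, e, g, h}. A clique must lie in a single bag of any decomposition, so no decomposition can have width below 3. Hence tw(G) = 3 exactly.

Treewidth 3.
One such decomposition:
Bags: B1 = {c, f, h, i}  B2 = {c, d, h, i}  B3 = {c, g, h, i}  B4 = {b, c, d, h}  B5 = {a, c, h, i}  B6 = {c, e, g, h}
Tree: B1–B2, B2–B3, B2–B4, B2–B5, B3–B6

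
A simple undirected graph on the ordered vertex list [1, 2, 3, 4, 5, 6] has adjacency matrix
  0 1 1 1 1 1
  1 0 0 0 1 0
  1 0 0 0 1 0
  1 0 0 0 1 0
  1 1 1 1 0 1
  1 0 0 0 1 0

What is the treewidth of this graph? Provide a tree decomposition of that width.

Treewidth 2.
Bags: B1 = {1, 3, 5}  B2 = {1, 5, 6}  B3 = {1, 2, 5}  B4 = {1, 4, 5}
Tree: B1–B2, B2–B3, B3–B4

The largest bag has 3 vertices, giving width 2; this decomposition certifies tw(G) ≤ 2. On the other hand G contains the 3-clique {1, 2, 5}. A clique must lie in a single bag of any decomposition, so no decomposition can have width below 2. Combining the bounds, tw(G) = 2.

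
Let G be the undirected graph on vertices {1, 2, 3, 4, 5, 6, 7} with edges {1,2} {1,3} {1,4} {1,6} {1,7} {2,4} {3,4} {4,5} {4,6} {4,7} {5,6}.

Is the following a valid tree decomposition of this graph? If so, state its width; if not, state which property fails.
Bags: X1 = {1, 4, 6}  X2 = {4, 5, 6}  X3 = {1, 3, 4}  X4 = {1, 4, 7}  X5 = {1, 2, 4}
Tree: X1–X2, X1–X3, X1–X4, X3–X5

Yes; width 2.

Checking the three conditions: (i) the bags cover all of {1, 2, 3, 4, 5, 6, 7}; (ii) for each edge, some bag contains both endpoints; (iii) the bags containing any fixed vertex form a subtree. All hold, so the decomposition is valid with width 3 − 1 = 2.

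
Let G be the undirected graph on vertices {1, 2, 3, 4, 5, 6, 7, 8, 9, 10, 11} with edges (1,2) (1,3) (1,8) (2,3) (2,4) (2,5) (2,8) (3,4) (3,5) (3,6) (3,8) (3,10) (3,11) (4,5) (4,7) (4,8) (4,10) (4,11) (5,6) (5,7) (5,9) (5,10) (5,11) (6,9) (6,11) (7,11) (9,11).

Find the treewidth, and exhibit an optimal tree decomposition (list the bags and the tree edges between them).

Each bag holds 4 vertices, so the decomposition has width 3, which upper-bounds the treewidth. For the lower bound, the 4 vertices {5, 6, 9, 11} are pairwise adjacent, and any tree decomposition puts a clique entirely inside one bag — forcing width ≥ 3. Hence tw(G) = 3 exactly.

Treewidth 3.
Bags: B1 = {2, 3, 4, 8}  B2 = {2, 3, 4, 5}  B3 = {3, 4, 5, 11}  B4 = {3, 5, 6, 11}  B5 = {5, 6, 9, 11}  B6 = {1, 2, 3, 8}  B7 = {3, 4, 5, 10}  B8 = {4, 5, 7, 11}
Tree: B1–B2, B2–B3, B3–B4, B4–B5, B1–B6, B3–B7, B3–B8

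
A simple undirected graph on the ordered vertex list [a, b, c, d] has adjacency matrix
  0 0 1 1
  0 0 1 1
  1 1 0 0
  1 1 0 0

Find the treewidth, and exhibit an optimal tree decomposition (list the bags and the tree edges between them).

Treewidth 2.
One such decomposition:
Bags: B1 = {a, b, d}  B2 = {a, b, c}
Tree: B1–B2

Each bag holds 3 vertices, so the decomposition has width 2, which upper-bounds the treewidth. The edges a–d–b–c–a form a cycle, so G is not a tree and its treewidth is at least 2. Combining the bounds, tw(G) = 2.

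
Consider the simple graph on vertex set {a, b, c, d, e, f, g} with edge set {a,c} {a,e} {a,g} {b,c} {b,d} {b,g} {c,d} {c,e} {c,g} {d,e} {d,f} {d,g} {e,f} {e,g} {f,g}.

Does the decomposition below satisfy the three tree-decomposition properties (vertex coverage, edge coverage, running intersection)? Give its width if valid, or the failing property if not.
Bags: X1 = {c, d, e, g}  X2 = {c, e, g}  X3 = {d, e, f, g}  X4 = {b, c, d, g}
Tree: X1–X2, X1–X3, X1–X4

A tree decomposition must satisfy three properties: every vertex lies in some bag; for every edge, both endpoints lie together in some bag; and for every vertex, the bags containing it form a connected subtree. Here vertex a appears in no bag, so the decomposition is invalid.

No — vertex a appears in no bag.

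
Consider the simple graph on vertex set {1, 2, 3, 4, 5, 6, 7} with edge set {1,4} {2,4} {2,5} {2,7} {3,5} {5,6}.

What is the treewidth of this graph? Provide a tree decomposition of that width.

Treewidth 1.
One such decomposition:
Bags: B1 = {2, 7}  B2 = {2, 4}  B3 = {1, 4}  B4 = {2, 5}  B5 = {3, 5}  B6 = {5, 6}
Tree: B1–B2, B2–B3, B2–B4, B4–B5, B4–B6

Each bag holds 2 vertices, so the decomposition has width 1, which upper-bounds the treewidth. Since G has at least one edge (e.g. 2–7), it is not an edgeless graph, so tw(G) ≥ 1. Hence tw(G) = 1 exactly.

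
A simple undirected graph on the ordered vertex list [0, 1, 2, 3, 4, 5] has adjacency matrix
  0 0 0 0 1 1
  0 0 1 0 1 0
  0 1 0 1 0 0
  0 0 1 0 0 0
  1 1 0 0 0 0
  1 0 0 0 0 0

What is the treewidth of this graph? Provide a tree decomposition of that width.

Each bag holds 2 vertices, so the decomposition has width 1, which upper-bounds the treewidth. Since G has at least one edge (e.g. 5–0), it is not an edgeless graph, so tw(G) ≥ 1. Therefore the treewidth is 1.

Treewidth 1.
Bags: B1 = {0, 5}  B2 = {0, 4}  B3 = {1, 4}  B4 = {1, 2}  B5 = {2, 3}
Tree: B1–B2, B2–B3, B3–B4, B4–B5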